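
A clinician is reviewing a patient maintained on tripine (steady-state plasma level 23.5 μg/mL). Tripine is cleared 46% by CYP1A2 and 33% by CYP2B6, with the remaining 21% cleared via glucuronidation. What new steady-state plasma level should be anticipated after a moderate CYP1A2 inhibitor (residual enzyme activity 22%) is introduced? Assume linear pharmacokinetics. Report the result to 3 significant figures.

36.7 μg/mL

The CYP1A2 pathway (46% of clearance) falls to 0.22× activity: 0.46 × 0.22 = 0.1012.
CYP2B6 (33%) and the residual 21% are unaffected.
CL_new/CL_old = 0.1012 + 0.33 + 0.21 = 0.6412.
New steady-state plasma level = baseline ÷ relative clearance = 23.5 / 0.6412 = 36.7 μg/mL.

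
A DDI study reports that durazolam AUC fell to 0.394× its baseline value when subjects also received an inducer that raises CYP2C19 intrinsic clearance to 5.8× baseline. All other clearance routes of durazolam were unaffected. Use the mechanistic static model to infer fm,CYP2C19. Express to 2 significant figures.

Let x = fm,CYP2C19. Because AUC ∝ 1/CL, relative clearance rose to 1/0.394 = 2.538.
Setting x·5.8 + (1 − x) = 2.538 and solving: x = (2.538 − 1)/(5.8 − 1) = 0.32.

0.32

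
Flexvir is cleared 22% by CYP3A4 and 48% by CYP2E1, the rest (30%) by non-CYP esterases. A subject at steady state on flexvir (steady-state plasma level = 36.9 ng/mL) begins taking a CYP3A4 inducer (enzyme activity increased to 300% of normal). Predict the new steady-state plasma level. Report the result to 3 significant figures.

25.6 ng/mL

CYP3A4: 0.22 × 3 = 0.66
CYP2E1: 0.48 (unchanged)
Other: 0.3 (unchanged)
New clearance relative to baseline: 0.66 + 0.48 + 0.3 = 1.44.
New steady-state plasma level = baseline ÷ relative clearance = 36.9 / 1.44 = 25.6 ng/mL.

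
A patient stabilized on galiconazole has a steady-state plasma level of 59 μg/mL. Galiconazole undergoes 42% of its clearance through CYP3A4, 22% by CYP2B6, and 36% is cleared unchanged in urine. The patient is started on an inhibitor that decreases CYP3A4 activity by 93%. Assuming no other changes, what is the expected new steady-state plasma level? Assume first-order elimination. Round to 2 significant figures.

CYP3A4: 0.42 × 0.07 = 0.0294
CYP2B6: 0.22 (unchanged)
Other: 0.36 (unchanged)
Relative clearance = 0.0294 + 0.22 + 0.36 = 0.6094.
New steady-state plasma level = baseline ÷ relative clearance = 59 / 0.6094 = 97 μg/mL.

97 μg/mL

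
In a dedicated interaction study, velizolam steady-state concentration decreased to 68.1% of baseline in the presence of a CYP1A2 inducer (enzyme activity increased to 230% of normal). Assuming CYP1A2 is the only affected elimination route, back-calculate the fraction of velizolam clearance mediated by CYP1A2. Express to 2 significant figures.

CL'/CL = 1 / 0.681 = 1.468
2.3·fm + (1 − fm) = 1.468
fm = (1.468 − 1) / (2.3 − 1) = 0.36

0.36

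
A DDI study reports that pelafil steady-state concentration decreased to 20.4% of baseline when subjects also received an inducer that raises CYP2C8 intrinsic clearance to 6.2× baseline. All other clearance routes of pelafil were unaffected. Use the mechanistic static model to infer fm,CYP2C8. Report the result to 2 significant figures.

Let fm be the CYP2C8 fraction. New clearance relative to baseline = fm × 6.2 + (1 − fm).
Steady-state concentration ratio = 1 / (new CL fraction), so new CL fraction = 1 / 0.204 = 4.902.
fm × 6.2 + 1 − fm = 4.902  ⇒  fm × (6.2 − 1) = 3.902  ⇒  fm = 0.75.

0.75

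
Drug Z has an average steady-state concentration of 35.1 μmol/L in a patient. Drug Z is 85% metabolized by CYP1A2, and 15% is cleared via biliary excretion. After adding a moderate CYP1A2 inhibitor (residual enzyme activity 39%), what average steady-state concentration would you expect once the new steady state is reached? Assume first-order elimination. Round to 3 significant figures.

72.9 μmol/L

The CYP1A2 pathway (85% of clearance) is reduced to 0.39× activity: 0.85 × 0.39 = 0.3315.
Non-CYP routes (15%) are unchanged.
New clearance relative to baseline: 0.3315 + 0.15 = 0.4815.
New average steady-state concentration = baseline ÷ relative clearance = 35.1 / 0.4815 = 72.9 μmol/L.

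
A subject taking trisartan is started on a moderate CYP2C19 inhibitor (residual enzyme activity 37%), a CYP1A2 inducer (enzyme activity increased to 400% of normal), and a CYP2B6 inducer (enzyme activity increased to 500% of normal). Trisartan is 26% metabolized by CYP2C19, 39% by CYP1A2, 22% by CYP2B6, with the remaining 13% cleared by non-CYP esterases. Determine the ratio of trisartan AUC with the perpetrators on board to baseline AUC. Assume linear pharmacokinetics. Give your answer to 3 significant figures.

0.346

CYP2C19: 0.26 × 0.37 = 0.0962
CYP1A2: 0.39 × 4 = 1.56
CYP2B6: 0.22 × 5 = 1.1
Other: 0.13 (unchanged)
Relative clearance = 0.0962 + 1.56 + 1.1 + 0.13 = 2.8862.
Because AUC varies inversely with clearance, the combined effect is 1 / 2.8862 = 0.346.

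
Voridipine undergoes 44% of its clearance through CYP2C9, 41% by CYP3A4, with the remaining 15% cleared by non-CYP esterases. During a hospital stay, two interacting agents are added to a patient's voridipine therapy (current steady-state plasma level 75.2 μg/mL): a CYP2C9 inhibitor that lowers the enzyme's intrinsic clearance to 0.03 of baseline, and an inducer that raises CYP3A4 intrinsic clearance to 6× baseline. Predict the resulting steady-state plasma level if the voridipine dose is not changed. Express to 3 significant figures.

The CYP2C9 pathway (44% of clearance) drops to 0.03× activity: 0.44 × 0.03 = 0.0132.
The CYP3A4 pathway (41% of clearance) rises to 6× activity: 0.41 × 6 = 2.46.
Non-CYP routes (15%) are unchanged.
CL_new/CL_old = 0.0132 + 2.46 + 0.15 = 2.6232.
New steady-state plasma level = 75.2 / 2.6232 = 28.7 μg/mL (concentration scales inversely with clearance).

28.7 μg/mL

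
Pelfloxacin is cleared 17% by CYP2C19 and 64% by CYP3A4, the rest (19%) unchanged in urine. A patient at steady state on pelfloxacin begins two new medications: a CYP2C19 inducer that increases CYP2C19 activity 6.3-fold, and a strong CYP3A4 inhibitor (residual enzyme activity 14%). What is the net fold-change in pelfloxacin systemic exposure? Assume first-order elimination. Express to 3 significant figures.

The CYP2C19 pathway (17% of clearance) rises to 6.3× activity: 0.17 × 6.3 = 1.071.
The CYP3A4 pathway (64% of clearance) falls to 0.14× activity: 0.64 × 0.14 = 0.0896.
The remaining 19% of clearance is unaffected.
Relative clearance = 1.071 + 0.0896 + 0.19 = 1.3506.
Systemic exposure ∝ 1/CL: fold-change = 1 / 1.3506 = 0.740.

0.740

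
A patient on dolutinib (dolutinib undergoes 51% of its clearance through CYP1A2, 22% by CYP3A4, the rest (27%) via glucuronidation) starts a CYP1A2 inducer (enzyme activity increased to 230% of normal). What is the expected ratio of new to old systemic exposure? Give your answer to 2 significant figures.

0.60

The CYP1A2 pathway (51% of clearance) is boosted to 2.3× activity: 0.51 × 2.3 = 1.173.
CYP3A4 (22%) and the residual 27% are unaffected.
New clearance relative to baseline: 1.173 + 0.22 + 0.27 = 1.663.
Systemic exposure ratio = CL_old/CL_new = 1 / 1.663 = 0.60.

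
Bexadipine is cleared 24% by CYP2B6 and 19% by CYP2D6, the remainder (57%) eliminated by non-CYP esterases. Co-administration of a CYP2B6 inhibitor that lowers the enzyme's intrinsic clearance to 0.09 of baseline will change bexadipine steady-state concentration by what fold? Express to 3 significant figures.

1.28

The CYP2B6 pathway (24% of clearance) drops to 0.09× activity: 0.24 × 0.09 = 0.0216.
CYP2D6 (19%) and the residual 57% are unaffected.
Relative clearance = 0.0216 + 0.19 + 0.57 = 0.7816.
Steady-state concentration ratio = CL_old/CL_new = 1 / 0.7816 = 1.28.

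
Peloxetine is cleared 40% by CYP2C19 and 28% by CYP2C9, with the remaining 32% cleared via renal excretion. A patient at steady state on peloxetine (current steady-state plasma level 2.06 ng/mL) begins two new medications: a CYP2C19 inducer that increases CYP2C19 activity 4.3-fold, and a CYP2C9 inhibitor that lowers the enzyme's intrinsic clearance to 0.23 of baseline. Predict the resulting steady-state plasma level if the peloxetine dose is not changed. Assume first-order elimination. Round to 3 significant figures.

The CYP2C19 pathway (40% of clearance) increases to 4.3× activity: 0.4 × 4.3 = 1.72.
The CYP2C9 pathway (28% of clearance) drops to 0.23× activity: 0.28 × 0.23 = 0.0644.
Non-CYP routes (32%) are unchanged.
CL_new/CL_old = 1.72 + 0.0644 + 0.32 = 2.1044.
New steady-state plasma level = 2.06 / 2.1044 = 0.979 ng/mL (concentration scales inversely with clearance).

0.979 ng/mL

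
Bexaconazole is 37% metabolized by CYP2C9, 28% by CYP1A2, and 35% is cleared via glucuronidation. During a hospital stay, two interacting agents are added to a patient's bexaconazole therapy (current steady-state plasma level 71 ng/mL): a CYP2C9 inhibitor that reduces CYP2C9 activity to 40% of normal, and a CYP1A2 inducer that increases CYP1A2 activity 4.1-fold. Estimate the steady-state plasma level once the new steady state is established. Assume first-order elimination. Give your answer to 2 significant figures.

43 ng/mL

The CYP2C9 pathway (37% of clearance) drops to 0.4× activity: 0.37 × 0.4 = 0.148.
The CYP1A2 pathway (28% of clearance) rises to 4.1× activity: 0.28 × 4.1 = 1.148.
Non-CYP routes (35%) are unchanged.
New clearance relative to baseline: 0.148 + 1.148 + 0.35 = 1.646.
Steady-state plasma level ∝ 1/CL: new value = 71 / 1.646 = 43 ng/mL.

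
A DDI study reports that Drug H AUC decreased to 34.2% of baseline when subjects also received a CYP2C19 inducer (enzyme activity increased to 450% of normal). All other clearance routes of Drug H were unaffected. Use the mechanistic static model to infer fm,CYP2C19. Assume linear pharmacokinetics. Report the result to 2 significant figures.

Call the CYP2C19 fraction fm. After the interaction, CL_new/CL_old = fm × 4.5 + (1 − fm).
AUC ratio = 1 / (new CL fraction), so new CL fraction = 1 / 0.342 = 2.924.
fm × 4.5 + 1 − fm = 2.924  ⇒  fm × (4.5 − 1) = 1.924  ⇒  fm = 0.55.

0.55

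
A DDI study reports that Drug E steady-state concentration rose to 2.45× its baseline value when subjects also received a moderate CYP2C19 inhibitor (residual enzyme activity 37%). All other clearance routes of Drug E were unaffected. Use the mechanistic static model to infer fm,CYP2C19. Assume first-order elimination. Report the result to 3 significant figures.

Let fm be the CYP2C19 fraction. New clearance relative to baseline = fm × 0.37 + (1 − fm).
Steady-state concentration ratio = 1 / (new CL fraction), so new CL fraction = 1 / 2.45 = 0.4082.
fm × 0.37 + 1 − fm = 0.4082  ⇒  fm × (0.37 − 1) = −0.5918  ⇒  fm = 0.939.

0.939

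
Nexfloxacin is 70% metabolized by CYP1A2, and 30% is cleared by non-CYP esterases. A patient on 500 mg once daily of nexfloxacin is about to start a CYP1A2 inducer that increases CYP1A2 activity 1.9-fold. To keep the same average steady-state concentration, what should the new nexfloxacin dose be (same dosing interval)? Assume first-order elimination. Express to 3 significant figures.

815 mg

The CYP1A2 pathway (70% of clearance) is boosted to 1.9× activity: 0.7 × 1.9 = 1.33.
Non-CYP routes (30%) are unchanged.
CL_new/CL_old = 1.33 + 0.3 = 1.63.
Exposure is unchanged when dose changes in proportion to clearance. New dose = 500 mg × 1.63 = 815 mg.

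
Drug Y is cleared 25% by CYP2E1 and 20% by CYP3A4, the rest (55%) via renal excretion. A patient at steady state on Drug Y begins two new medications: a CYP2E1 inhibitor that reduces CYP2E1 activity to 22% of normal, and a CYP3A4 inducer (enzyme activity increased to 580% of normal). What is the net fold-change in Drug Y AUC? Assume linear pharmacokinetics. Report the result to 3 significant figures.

0.567

The CYP2E1 pathway (25% of clearance) falls to 0.22× activity: 0.25 × 0.22 = 0.055.
The CYP3A4 pathway (20% of clearance) increases to 5.8× activity: 0.2 × 5.8 = 1.16.
Non-CYP routes (55%) are unchanged.
Relative clearance = 0.055 + 1.16 + 0.55 = 1.765.
AUC ∝ 1/CL: fold-change = 1 / 1.765 = 0.567.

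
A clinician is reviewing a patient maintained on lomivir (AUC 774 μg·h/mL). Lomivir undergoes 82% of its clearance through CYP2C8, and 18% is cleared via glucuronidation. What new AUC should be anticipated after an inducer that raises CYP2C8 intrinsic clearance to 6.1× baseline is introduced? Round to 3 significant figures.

The CYP2C8 pathway (82% of clearance) is boosted to 6.1× activity: 0.82 × 6.1 = 5.002.
Non-CYP routes (18%) are unchanged.
Relative clearance = 5.002 + 0.18 = 5.182.
With dosing unchanged, AUC scales as 1/CL: 774 / 5.182 = 149 μg·h/mL.

149 μg·h/mL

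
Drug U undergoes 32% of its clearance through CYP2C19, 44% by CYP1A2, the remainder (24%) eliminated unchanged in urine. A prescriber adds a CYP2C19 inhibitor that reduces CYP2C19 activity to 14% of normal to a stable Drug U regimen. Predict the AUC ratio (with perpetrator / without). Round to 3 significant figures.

The CYP2C19 pathway (32% of clearance) drops to 0.14× activity: 0.32 × 0.14 = 0.0448.
CYP1A2 (44%) and the residual 24% are unaffected.
New clearance relative to baseline: 0.0448 + 0.44 + 0.24 = 0.7248.
AUC ratio = CL_old/CL_new = 1 / 0.7248 = 1.38.

1.38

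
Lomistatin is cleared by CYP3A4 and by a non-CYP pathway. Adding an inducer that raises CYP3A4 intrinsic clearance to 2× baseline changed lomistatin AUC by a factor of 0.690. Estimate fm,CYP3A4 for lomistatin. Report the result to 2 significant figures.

CL'/CL = 1 / 0.690 = 1.449
2·fm + (1 − fm) = 1.449
fm = (1.449 − 1) / (2 − 1) = 0.45

0.45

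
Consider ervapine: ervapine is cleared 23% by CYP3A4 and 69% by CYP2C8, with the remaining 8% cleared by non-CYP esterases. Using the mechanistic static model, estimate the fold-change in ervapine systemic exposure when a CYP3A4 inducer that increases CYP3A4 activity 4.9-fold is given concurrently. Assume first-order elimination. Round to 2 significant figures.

0.53

The CYP3A4 pathway (23% of clearance) is boosted to 4.9× activity: 0.23 × 4.9 = 1.127.
CYP2C8 (69%) and the residual 8% are unaffected.
New clearance relative to baseline: 1.127 + 0.69 + 0.08 = 1.897.
Systemic exposure ratio = CL_old/CL_new = 1 / 1.897 = 0.53.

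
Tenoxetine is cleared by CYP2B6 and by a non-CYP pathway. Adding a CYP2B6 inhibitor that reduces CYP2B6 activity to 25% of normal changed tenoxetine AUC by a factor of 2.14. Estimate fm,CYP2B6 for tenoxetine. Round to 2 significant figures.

Let x = fm,CYP2B6. Because AUC ∝ 1/CL, relative clearance fell to 1/2.14 = 0.4673.
Setting x·0.25 + (1 − x) = 0.4673 and solving: x = (0.4673 − 1)/(0.25 − 1) = 0.71.

0.71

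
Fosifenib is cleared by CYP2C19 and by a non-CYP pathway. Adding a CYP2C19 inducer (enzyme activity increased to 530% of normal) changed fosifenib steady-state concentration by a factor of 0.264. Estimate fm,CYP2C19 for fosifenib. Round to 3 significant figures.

0.648

CL'/CL = 1 / 0.264 = 3.788
5.3·fm + (1 − fm) = 3.788
fm = (3.788 − 1) / (5.3 − 1) = 0.648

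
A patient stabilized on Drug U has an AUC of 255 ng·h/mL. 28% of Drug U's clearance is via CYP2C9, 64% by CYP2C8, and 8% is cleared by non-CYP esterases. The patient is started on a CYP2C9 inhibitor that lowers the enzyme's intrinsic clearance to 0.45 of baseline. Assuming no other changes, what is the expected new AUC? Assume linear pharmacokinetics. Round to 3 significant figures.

301 ng·h/mL

The CYP2C9 pathway (28% of clearance) drops to 0.45× activity: 0.28 × 0.45 = 0.126.
CYP2C8 (64%) and the residual 8% are unaffected.
Relative clearance = 0.126 + 0.64 + 0.08 = 0.846.
New AUC = baseline ÷ relative clearance = 255 / 0.846 = 301 ng·h/mL.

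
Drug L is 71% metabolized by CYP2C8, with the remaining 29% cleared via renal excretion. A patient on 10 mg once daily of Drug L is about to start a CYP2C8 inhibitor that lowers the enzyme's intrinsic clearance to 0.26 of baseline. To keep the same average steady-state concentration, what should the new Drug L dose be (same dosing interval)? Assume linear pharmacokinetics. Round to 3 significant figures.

4.75 mg

CYP2C8: 0.71 × 0.26 = 0.1846
Other: 0.29 (unchanged)
Relative clearance = 0.1846 + 0.29 = 0.4746.
To maintain the same steady-state level, dose must scale with clearance: new dose = 10 × 0.4746 = 4.75 mg.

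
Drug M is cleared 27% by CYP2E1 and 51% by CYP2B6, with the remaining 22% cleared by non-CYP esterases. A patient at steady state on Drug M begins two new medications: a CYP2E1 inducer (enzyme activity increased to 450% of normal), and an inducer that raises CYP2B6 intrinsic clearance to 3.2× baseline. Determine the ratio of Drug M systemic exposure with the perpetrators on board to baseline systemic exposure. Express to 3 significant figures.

The CYP2E1 pathway (27% of clearance) increases to 4.5× activity: 0.27 × 4.5 = 1.215.
The CYP2B6 pathway (51% of clearance) is boosted to 3.2× activity: 0.51 × 3.2 = 1.632.
The remaining 22% of clearance is unaffected.
CL_new/CL_old = 1.215 + 1.632 + 0.22 = 3.067.
Systemic exposure ∝ 1/CL: fold-change = 1 / 3.067 = 0.326.

0.326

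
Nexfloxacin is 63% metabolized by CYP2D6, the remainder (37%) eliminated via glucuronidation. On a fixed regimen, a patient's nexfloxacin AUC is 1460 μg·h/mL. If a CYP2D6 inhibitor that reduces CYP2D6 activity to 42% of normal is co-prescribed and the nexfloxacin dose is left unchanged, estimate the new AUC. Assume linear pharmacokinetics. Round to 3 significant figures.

2.30 × 10³ μg·h/mL

CYP2D6: 0.63 × 0.42 = 0.2646
Other: 0.37 (unchanged)
Relative clearance = 0.2646 + 0.37 = 0.6346.
AUC ∝ 1/CL, so new value = 1460 / 0.6346 = 2.30 × 10³ μg·h/mL.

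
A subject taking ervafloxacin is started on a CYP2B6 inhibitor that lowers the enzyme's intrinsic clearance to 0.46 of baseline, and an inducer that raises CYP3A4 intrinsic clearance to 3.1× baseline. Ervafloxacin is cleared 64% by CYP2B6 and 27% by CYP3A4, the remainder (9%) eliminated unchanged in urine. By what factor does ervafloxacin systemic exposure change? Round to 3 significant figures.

The CYP2B6 pathway (64% of clearance) is reduced to 0.46× activity: 0.64 × 0.46 = 0.2944.
The CYP3A4 pathway (27% of clearance) is boosted to 3.1× activity: 0.27 × 3.1 = 0.837.
The remaining 9% of clearance is unaffected.
CL_new/CL_old = 0.2944 + 0.837 + 0.09 = 1.2214.
Systemic exposure ∝ 1/CL: fold-change = 1 / 1.2214 = 0.819.

0.819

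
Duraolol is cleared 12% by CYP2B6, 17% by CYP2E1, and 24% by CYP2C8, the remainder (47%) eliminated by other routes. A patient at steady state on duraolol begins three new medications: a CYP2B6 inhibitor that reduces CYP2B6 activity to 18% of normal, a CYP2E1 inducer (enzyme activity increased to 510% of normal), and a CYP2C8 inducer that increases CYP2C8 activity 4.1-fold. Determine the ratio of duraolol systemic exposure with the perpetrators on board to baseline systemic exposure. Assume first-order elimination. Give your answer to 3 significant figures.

CYP2B6: 0.12 × 0.18 = 0.0216
CYP2E1: 0.17 × 5.1 = 0.867
CYP2C8: 0.24 × 4.1 = 0.984
Other: 0.47 (unchanged)
CL_new/CL_old = 0.0216 + 0.867 + 0.984 + 0.47 = 2.3426.
Because systemic exposure varies inversely with clearance, the combined effect is 1 / 2.3426 = 0.427.

0.427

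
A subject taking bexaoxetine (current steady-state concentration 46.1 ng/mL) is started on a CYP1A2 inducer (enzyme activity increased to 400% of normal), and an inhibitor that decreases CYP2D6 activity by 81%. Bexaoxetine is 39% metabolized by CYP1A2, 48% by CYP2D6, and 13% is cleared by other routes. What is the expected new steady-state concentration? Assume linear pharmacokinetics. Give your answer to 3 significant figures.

25.9 ng/mL

The CYP1A2 pathway (39% of clearance) is boosted to 4× activity: 0.39 × 4 = 1.56.
The CYP2D6 pathway (48% of clearance) is reduced to 0.19× activity: 0.48 × 0.19 = 0.0912.
Non-CYP routes (13%) are unchanged.
Relative clearance = 1.56 + 0.0912 + 0.13 = 1.7812.
New steady-state concentration = 46.1 / 1.7812 = 25.9 ng/mL (concentration scales inversely with clearance).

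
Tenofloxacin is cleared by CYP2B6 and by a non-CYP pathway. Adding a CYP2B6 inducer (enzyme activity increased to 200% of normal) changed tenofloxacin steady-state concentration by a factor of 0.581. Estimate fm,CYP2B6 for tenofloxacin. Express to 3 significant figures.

Write x for the fraction cleared via CYP2B6. The observed steady-state concentration change means clearance rose to 1/0.581 = 1.721 of baseline.
Only the CYP2B6 route changed, so 1.721 = x·2 + (1 − x), giving x = 0.721.

0.721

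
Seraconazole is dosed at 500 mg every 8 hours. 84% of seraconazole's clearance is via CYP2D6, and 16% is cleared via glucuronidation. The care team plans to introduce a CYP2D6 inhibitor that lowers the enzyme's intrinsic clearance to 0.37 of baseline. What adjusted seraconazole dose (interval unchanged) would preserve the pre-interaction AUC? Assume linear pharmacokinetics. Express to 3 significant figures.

CYP2D6: 0.84 × 0.37 = 0.3108
Other: 0.16 (unchanged)
Relative clearance = 0.3108 + 0.16 = 0.4708.
Exposure is unchanged when dose changes in proportion to clearance. New dose = 500 mg × 0.4708 = 235 mg.

235 mg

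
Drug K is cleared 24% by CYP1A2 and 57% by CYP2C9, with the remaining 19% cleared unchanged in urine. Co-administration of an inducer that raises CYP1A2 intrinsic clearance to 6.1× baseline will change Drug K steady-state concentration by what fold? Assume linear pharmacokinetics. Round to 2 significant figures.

CYP1A2: 0.24 × 6.1 = 1.464
CYP2C9: 0.57 (unchanged)
Other: 0.19 (unchanged)
CL_new/CL_old = 1.464 + 0.57 + 0.19 = 2.224.
Steady-state concentration is inversely proportional to clearance, so the fold-change is 1 / 2.224 = 0.45.

0.45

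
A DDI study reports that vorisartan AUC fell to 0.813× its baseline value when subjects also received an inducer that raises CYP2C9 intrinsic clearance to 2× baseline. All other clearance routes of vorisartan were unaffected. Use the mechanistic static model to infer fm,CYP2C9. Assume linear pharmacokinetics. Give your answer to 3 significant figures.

Call the CYP2C9 fraction fm. After the interaction, CL_new/CL_old = fm × 2 + (1 − fm).
AUC ratio = 1 / (new CL fraction), so new CL fraction = 1 / 0.813 = 1.23.
fm × 2 + 1 − fm = 1.23  ⇒  fm × (2 − 1) = 0.23  ⇒  fm = 0.230.

0.230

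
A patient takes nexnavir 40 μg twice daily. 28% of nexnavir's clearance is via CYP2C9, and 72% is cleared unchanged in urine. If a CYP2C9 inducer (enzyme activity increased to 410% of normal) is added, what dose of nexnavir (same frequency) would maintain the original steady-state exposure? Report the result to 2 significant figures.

75 μg

The CYP2C9 pathway (28% of clearance) is boosted to 4.1× activity: 0.28 × 4.1 = 1.148.
Non-CYP routes (72%) are unchanged.
Relative clearance = 1.148 + 0.72 = 1.868.
Css,avg = (dose rate)/CL, so holding Css fixed requires dose ∝ CL: 40 × 1.868 = 75 μg.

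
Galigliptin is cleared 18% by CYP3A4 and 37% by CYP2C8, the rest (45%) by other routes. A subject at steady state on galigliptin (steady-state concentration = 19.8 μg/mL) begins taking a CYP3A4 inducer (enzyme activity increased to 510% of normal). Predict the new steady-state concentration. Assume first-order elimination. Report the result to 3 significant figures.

11.4 μg/mL

CYP3A4: 0.18 × 5.1 = 0.918
CYP2C8: 0.37 (unchanged)
Other: 0.45 (unchanged)
New clearance relative to baseline: 0.918 + 0.37 + 0.45 = 1.738.
Steady-state concentration ∝ 1/CL, so new value = 19.8 / 1.738 = 11.4 μg/mL.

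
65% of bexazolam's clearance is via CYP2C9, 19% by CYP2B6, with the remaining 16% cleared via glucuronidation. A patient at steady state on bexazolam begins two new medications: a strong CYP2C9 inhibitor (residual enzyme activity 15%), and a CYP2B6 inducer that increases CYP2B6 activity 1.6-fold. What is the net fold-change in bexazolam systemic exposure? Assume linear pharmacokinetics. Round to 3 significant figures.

1.78

CYP2C9: 0.65 × 0.15 = 0.0975
CYP2B6: 0.19 × 1.6 = 0.304
Other: 0.16 (unchanged)
New clearance relative to baseline: 0.0975 + 0.304 + 0.16 = 0.5615.
Systemic exposure ∝ 1/CL: fold-change = 1 / 0.5615 = 1.78.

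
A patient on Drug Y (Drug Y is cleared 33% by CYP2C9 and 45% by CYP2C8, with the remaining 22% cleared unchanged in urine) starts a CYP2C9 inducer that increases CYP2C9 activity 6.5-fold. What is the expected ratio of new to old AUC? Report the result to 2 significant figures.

The CYP2C9 pathway (33% of clearance) rises to 6.5× activity: 0.33 × 6.5 = 2.145.
CYP2C8 (45%) and the residual 22% are unaffected.
CL_new/CL_old = 2.145 + 0.45 + 0.22 = 2.815.
AUC is inversely proportional to clearance, so the fold-change is 1 / 2.815 = 0.36.

0.36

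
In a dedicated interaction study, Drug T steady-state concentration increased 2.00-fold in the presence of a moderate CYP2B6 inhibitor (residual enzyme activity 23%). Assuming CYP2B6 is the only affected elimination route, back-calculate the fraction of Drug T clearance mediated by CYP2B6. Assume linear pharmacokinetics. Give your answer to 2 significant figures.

0.65

Call the CYP2B6 fraction fm. After the interaction, CL_new/CL_old = fm × 0.23 + (1 − fm).
Steady-state concentration ratio = 1 / (new CL fraction), so new CL fraction = 1 / 2.00 = 0.5.
fm × 0.23 + 1 − fm = 0.5  ⇒  fm × (0.23 − 1) = −0.5  ⇒  fm = 0.65.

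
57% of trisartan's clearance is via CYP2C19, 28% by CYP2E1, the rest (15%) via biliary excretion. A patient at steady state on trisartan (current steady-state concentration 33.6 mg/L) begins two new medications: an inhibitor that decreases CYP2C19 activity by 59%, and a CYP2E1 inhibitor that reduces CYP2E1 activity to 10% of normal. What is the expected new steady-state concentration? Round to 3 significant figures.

The CYP2C19 pathway (57% of clearance) falls to 0.41× activity: 0.57 × 0.41 = 0.2337.
The CYP2E1 pathway (28% of clearance) is reduced to 0.1× activity: 0.28 × 0.1 = 0.028.
Non-CYP routes (15%) are unchanged.
New clearance relative to baseline: 0.2337 + 0.028 + 0.15 = 0.4117.
New steady-state concentration = 33.6 / 0.4117 = 81.6 mg/L (concentration scales inversely with clearance).

81.6 mg/L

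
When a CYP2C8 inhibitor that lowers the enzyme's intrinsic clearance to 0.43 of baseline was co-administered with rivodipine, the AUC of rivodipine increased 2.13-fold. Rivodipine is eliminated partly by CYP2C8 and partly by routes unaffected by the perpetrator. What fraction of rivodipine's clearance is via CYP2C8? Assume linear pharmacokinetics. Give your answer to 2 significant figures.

0.93

CL'/CL = 1 / 2.13 = 0.4695
0.43·fm + (1 − fm) = 0.4695
fm = (0.4695 − 1) / (0.43 − 1) = 0.93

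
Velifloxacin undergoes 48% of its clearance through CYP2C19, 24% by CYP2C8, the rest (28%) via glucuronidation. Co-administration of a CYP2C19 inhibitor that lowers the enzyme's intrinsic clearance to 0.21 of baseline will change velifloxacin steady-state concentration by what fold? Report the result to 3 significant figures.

CYP2C19: 0.48 × 0.21 = 0.1008
CYP2C8: 0.24 (unchanged)
Other: 0.28 (unchanged)
Relative clearance = 0.1008 + 0.24 + 0.28 = 0.6208.
Steady-state concentration is inversely proportional to clearance, so the fold-change is 1 / 0.6208 = 1.61.

1.61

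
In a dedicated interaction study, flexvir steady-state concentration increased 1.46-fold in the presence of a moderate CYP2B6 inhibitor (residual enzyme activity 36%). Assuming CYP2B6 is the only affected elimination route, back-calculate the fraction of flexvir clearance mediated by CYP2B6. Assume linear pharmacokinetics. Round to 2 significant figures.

Let x = fm,CYP2B6. Because steady-state concentration ∝ 1/CL, relative clearance fell to 1/1.46 = 0.6849.
Only the CYP2B6 route changed, so 0.6849 = x·0.36 + (1 − x), giving x = 0.49.

0.49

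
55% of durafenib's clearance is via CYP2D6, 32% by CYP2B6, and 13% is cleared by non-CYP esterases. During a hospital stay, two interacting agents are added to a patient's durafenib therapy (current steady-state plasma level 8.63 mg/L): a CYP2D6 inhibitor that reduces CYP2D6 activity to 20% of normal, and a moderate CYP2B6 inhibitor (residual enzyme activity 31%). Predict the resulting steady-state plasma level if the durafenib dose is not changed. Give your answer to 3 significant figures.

The CYP2D6 pathway (55% of clearance) falls to 0.2× activity: 0.55 × 0.2 = 0.11.
The CYP2B6 pathway (32% of clearance) falls to 0.31× activity: 0.32 × 0.31 = 0.0992.
The remaining 13% of clearance is unaffected.
Relative clearance = 0.11 + 0.0992 + 0.13 = 0.3392.
Dividing the baseline by the relative clearance: 8.63 / 0.3392 = 25.4 mg/L.

25.4 mg/L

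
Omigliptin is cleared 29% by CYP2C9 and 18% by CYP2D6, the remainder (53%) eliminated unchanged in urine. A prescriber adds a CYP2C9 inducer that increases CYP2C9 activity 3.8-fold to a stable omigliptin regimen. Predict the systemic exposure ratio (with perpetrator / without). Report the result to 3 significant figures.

The CYP2C9 pathway (29% of clearance) is boosted to 3.8× activity: 0.29 × 3.8 = 1.102.
CYP2D6 (18%) and the residual 53% are unaffected.
New clearance relative to baseline: 1.102 + 0.18 + 0.53 = 1.812.
Systemic exposure is inversely proportional to clearance, so the fold-change is 1 / 1.812 = 0.552.

0.552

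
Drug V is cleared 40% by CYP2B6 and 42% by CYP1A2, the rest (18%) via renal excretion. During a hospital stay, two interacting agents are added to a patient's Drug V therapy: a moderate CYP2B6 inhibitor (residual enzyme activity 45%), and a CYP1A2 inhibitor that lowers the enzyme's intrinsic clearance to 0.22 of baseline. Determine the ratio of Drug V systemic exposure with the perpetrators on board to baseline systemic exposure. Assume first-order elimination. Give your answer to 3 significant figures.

2.21

The CYP2B6 pathway (40% of clearance) is reduced to 0.45× activity: 0.4 × 0.45 = 0.18.
The CYP1A2 pathway (42% of clearance) drops to 0.22× activity: 0.42 × 0.22 = 0.0924.
The remaining 18% of clearance is unaffected.
Relative clearance = 0.18 + 0.0924 + 0.18 = 0.4524.
Net systemic exposure ratio = 1 / 0.4524 = 2.21.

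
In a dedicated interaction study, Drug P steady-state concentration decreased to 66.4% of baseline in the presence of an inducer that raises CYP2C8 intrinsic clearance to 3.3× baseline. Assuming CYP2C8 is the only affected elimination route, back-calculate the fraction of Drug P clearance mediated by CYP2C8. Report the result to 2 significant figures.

0.22

CL'/CL = 1 / 0.664 = 1.506
3.3·fm + (1 − fm) = 1.506
fm = (1.506 − 1) / (3.3 − 1) = 0.22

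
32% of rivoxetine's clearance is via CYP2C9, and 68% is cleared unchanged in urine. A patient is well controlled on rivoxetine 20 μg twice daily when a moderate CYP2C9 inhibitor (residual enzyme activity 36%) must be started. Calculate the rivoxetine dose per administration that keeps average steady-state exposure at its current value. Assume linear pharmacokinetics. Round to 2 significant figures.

16 μg

CYP2C9: 0.32 × 0.36 = 0.1152
Other: 0.68 (unchanged)
Relative clearance = 0.1152 + 0.68 = 0.7952.
To maintain the same steady-state level, dose must scale with clearance: new dose = 20 × 0.7952 = 16 μg.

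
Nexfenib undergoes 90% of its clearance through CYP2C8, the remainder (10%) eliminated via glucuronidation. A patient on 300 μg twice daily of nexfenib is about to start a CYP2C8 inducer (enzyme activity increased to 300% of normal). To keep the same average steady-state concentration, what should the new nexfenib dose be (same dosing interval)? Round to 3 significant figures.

The CYP2C8 pathway (90% of clearance) is boosted to 3× activity: 0.9 × 3 = 2.7.
The remaining 10% of clearance is unaffected.
CL_new/CL_old = 2.7 + 0.1 = 2.8.
To maintain the same steady-state level, dose must scale with clearance: new dose = 300 × 2.8 = 840 μg.

840 μg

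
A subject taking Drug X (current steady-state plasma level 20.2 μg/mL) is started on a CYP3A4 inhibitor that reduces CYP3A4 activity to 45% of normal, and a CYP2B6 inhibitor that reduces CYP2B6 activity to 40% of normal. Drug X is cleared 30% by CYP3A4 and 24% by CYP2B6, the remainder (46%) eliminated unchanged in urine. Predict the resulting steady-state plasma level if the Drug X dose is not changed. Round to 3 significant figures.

29.2 μg/mL

CYP3A4: 0.3 × 0.45 = 0.135
CYP2B6: 0.24 × 0.4 = 0.096
Other: 0.46 (unchanged)
New clearance relative to baseline: 0.135 + 0.096 + 0.46 = 0.691.
New steady-state plasma level = 20.2 / 0.691 = 29.2 μg/mL (concentration scales inversely with clearance).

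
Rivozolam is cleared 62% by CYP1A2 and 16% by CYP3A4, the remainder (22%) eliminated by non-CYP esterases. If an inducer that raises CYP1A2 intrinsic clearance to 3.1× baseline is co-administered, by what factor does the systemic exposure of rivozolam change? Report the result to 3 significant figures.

CYP1A2: 0.62 × 3.1 = 1.922
CYP3A4: 0.16 (unchanged)
Other: 0.22 (unchanged)
New clearance relative to baseline: 1.922 + 0.16 + 0.22 = 2.302.
Systemic exposure ratio = CL_old/CL_new = 1 / 2.302 = 0.434.

0.434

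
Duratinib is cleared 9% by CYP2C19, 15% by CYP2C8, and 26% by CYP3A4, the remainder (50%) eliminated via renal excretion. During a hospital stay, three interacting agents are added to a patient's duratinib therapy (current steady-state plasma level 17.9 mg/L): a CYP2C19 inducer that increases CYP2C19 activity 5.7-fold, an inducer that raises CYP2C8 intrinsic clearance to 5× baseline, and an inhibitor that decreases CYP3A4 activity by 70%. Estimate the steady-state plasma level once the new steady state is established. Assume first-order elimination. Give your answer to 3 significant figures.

CYP2C19: 0.09 × 5.7 = 0.513
CYP2C8: 0.15 × 5 = 0.75
CYP3A4: 0.26 × 0.3 = 0.078
Other: 0.5 (unchanged)
Relative clearance = 0.513 + 0.75 + 0.078 + 0.5 = 1.841.
Steady-state plasma level ∝ 1/CL: new value = 17.9 / 1.841 = 9.72 mg/L.

9.72 mg/L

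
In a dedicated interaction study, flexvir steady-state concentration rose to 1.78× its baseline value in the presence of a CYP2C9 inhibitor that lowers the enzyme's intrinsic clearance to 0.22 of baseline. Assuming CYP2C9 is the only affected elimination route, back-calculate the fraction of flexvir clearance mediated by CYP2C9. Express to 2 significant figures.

0.56

Let fm be the CYP2C9 fraction. New clearance relative to baseline = fm × 0.22 + (1 − fm).
Steady-state concentration ratio = 1 / (new CL fraction), so new CL fraction = 1 / 1.78 = 0.5618.
fm × 0.22 + 1 − fm = 0.5618  ⇒  fm × (0.22 − 1) = −0.4382  ⇒  fm = 0.56.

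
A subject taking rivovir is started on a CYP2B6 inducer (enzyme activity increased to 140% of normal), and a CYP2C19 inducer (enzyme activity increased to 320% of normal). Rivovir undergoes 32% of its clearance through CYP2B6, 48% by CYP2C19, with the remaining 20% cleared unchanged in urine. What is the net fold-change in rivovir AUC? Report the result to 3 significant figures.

The CYP2B6 pathway (32% of clearance) rises to 1.4× activity: 0.32 × 1.4 = 0.448.
The CYP2C19 pathway (48% of clearance) increases to 3.2× activity: 0.48 × 3.2 = 1.536.
The remaining 20% of clearance is unaffected.
New clearance relative to baseline: 0.448 + 1.536 + 0.2 = 2.184.
AUC ∝ 1/CL: fold-change = 1 / 2.184 = 0.458.

0.458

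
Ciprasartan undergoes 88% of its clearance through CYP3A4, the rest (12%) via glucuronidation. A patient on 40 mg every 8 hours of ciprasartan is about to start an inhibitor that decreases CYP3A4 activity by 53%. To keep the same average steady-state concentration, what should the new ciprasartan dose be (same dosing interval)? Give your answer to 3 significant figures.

21.3 mg

CYP3A4: 0.88 × 0.47 = 0.4136
Other: 0.12 (unchanged)
New clearance relative to baseline: 0.4136 + 0.12 = 0.5336.
Css,avg = (dose rate)/CL, so holding Css fixed requires dose ∝ CL: 40 × 0.5336 = 21.3 mg.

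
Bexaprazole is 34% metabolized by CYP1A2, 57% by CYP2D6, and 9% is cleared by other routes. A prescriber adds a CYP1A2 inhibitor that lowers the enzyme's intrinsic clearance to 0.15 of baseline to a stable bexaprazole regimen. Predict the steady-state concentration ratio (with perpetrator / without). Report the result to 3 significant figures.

CYP1A2: 0.34 × 0.15 = 0.051
CYP2D6: 0.57 (unchanged)
Other: 0.09 (unchanged)
Relative clearance = 0.051 + 0.57 + 0.09 = 0.711.
Steady-state concentration ratio = CL_old/CL_new = 1 / 0.711 = 1.41.

1.41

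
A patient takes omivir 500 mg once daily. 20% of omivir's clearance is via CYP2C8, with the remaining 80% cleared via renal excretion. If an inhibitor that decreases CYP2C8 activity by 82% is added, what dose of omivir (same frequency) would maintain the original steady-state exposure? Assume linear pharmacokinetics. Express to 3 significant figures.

418 mg

The CYP2C8 pathway (20% of clearance) drops to 0.18× activity: 0.2 × 0.18 = 0.036.
Non-CYP routes (80%) are unchanged.
CL_new/CL_old = 0.036 + 0.8 = 0.836.
To maintain the same steady-state level, dose must scale with clearance: new dose = 500 × 0.836 = 418 mg.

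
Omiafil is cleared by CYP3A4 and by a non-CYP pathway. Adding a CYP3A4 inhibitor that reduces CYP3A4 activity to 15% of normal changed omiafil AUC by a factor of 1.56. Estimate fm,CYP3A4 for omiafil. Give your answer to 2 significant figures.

CL'/CL = 1 / 1.56 = 0.641
0.15·fm + (1 − fm) = 0.641
fm = (0.641 − 1) / (0.15 − 1) = 0.42

0.42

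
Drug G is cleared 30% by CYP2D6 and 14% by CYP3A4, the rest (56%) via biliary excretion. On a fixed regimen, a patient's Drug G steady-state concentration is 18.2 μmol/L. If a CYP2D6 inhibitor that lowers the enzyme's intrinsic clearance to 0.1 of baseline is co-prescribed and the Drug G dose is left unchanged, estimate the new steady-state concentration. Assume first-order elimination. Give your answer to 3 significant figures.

24.9 μmol/L

The CYP2D6 pathway (30% of clearance) falls to 0.1× activity: 0.3 × 0.1 = 0.03.
CYP3A4 (14%) and the residual 56% are unaffected.
CL_new/CL_old = 0.03 + 0.14 + 0.56 = 0.73.
Steady-state concentration ∝ 1/CL, so new value = 18.2 / 0.73 = 24.9 μmol/L.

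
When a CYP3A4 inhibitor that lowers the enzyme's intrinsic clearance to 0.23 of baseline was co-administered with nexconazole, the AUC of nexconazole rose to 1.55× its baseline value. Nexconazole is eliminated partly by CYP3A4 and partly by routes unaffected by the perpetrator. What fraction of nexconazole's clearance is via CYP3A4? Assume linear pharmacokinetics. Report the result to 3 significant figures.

CL'/CL = 1 / 1.55 = 0.6452
0.23·fm + (1 − fm) = 0.6452
fm = (0.6452 − 1) / (0.23 − 1) = 0.461

0.461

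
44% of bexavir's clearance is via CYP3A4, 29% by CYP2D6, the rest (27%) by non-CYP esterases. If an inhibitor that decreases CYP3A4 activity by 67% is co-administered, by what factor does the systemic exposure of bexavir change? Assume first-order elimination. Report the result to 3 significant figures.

The CYP3A4 pathway (44% of clearance) drops to 0.33× activity: 0.44 × 0.33 = 0.1452.
CYP2D6 (29%) and the residual 27% are unaffected.
Relative clearance = 0.1452 + 0.29 + 0.27 = 0.7052.
Since systemic exposure ∝ 1/CL, the ratio is 1 / 0.7052 = 1.42.

1.42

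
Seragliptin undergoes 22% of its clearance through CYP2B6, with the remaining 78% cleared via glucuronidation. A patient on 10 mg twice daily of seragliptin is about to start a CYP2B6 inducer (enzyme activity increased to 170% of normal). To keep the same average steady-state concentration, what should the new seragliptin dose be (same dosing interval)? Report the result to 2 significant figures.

The CYP2B6 pathway (22% of clearance) is boosted to 1.7× activity: 0.22 × 1.7 = 0.374.
Non-CYP routes (78%) are unchanged.
Relative clearance = 0.374 + 0.78 = 1.154.
Exposure is unchanged when dose changes in proportion to clearance. New dose = 10 mg × 1.154 = 12 mg.

12 mg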